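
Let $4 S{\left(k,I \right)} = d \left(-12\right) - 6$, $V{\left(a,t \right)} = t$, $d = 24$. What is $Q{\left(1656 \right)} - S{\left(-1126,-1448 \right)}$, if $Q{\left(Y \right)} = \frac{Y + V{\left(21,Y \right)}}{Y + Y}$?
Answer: $\frac{149}{2} \approx 74.5$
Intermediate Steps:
$S{\left(k,I \right)} = - \frac{147}{2}$ ($S{\left(k,I \right)} = \frac{24 \left(-12\right) - 6}{4} = \frac{-288 - 6}{4} = \frac{1}{4} \left(-294\right) = - \frac{147}{2}$)
$Q{\left(Y \right)} = 1$ ($Q{\left(Y \right)} = \frac{Y + Y}{Y + Y} = \frac{2 Y}{2 Y} = 2 Y \frac{1}{2 Y} = 1$)
$Q{\left(1656 \right)} - S{\left(-1126,-1448 \right)} = 1 - - \frac{147}{2} = 1 + \frac{147}{2} = \frac{149}{2}$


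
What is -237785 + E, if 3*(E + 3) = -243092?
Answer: -956456/3 ≈ -3.1882e+5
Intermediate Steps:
E = -243101/3 (E = -3 + (⅓)*(-243092) = -3 - 243092/3 = -243101/3 ≈ -81034.)
-237785 + E = -237785 - 243101/3 = -956456/3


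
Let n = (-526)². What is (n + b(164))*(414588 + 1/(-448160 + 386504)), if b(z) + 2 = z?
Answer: 3538244016333613/30828 ≈ 1.1477e+11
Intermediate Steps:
b(z) = -2 + z
n = 276676
(n + b(164))*(414588 + 1/(-448160 + 386504)) = (276676 + (-2 + 164))*(414588 + 1/(-448160 + 386504)) = (276676 + 162)*(414588 + 1/(-61656)) = 276838*(414588 - 1/61656) = 276838*(25561837727/61656) = 3538244016333613/30828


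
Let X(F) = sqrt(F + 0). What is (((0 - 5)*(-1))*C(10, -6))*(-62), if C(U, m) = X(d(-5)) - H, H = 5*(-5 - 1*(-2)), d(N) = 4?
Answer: -5270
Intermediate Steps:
X(F) = sqrt(F)
H = -15 (H = 5*(-5 + 2) = 5*(-3) = -15)
C(U, m) = 17 (C(U, m) = sqrt(4) - 1*(-15) = 2 + 15 = 17)
(((0 - 5)*(-1))*C(10, -6))*(-62) = (((0 - 5)*(-1))*17)*(-62) = (-5*(-1)*17)*(-62) = (5*17)*(-62) = 85*(-62) = -5270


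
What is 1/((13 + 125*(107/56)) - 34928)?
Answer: -56/1941865 ≈ -2.8838e-5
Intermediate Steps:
1/((13 + 125*(107/56)) - 34928) = 1/((13 + 13375/56) - 34928) = 1/(14103/56 - 34928) = 1/(-1941865/56) = -56/1941865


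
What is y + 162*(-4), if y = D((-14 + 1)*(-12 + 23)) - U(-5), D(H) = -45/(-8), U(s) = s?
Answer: -5099/8 ≈ -637.38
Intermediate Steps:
D(H) = 45/8 (D(H) = -45*(-⅛) = 45/8)
y = 85/8 (y = 45/8 - 1*(-5) = 45/8 + 5 = 85/8 ≈ 10.625)
y + 162*(-4) = 85/8 + 162*(-4) = 85/8 - 648 = -5099/8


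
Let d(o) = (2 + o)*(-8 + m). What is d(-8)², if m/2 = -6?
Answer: 14400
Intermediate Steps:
m = -12 (m = 2*(-6) = -12)
d(o) = -40 - 20*o (d(o) = (2 + o)*(-8 - 12) = (2 + o)*(-20) = -40 - 20*o)
d(-8)² = (-40 - 20*(-8))² = (-40 + 160)² = 120² = 14400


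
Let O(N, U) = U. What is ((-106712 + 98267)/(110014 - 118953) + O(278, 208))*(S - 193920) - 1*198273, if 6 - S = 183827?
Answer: -101042965612/1277 ≈ -7.9125e+7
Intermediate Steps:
S = -183821 (S = 6 - 1*183827 = 6 - 183827 = -183821)
((-106712 + 98267)/(110014 - 118953) + O(278, 208))*(S - 193920) - 1*198273 = ((-106712 + 98267)/(110014 - 118953) + 208)*(-183821 - 193920) - 1*198273 = (-8445/(-8939) + 208)*(-377741) - 198273 = (-8445*(-1/8939) + 208)*(-377741) - 198273 = (8445/8939 + 208)*(-377741) - 198273 = (1867757/8939)*(-377741) - 198273 = -100789770991/1277 - 198273 = -101042965612/1277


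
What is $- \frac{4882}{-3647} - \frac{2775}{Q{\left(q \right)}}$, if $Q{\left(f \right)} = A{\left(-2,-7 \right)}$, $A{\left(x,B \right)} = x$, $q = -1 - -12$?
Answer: $\frac{10130189}{7294} \approx 1388.8$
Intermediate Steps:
$q = 11$ ($q = -1 + 12 = 11$)
$Q{\left(f \right)} = -2$
$- \frac{4882}{-3647} - \frac{2775}{Q{\left(q \right)}} = - \frac{4882}{-3647} - \frac{2775}{-2} = \left(-4882\right) \left(- \frac{1}{3647}\right) - - \frac{2775}{2} = \frac{4882}{3647} + \frac{2775}{2} = \frac{10130189}{7294}$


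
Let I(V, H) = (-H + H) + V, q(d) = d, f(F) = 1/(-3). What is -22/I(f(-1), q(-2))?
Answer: 66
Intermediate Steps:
f(F) = -⅓
I(V, H) = V (I(V, H) = 0 + V = V)
-22/I(f(-1), q(-2)) = -22/(-⅓) = -3*(-22) = 66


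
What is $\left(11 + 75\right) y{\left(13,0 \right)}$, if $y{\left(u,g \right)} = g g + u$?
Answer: $1118$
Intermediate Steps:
$y{\left(u,g \right)} = u + g^{2}$ ($y{\left(u,g \right)} = g^{2} + u = u + g^{2}$)
$\left(11 + 75\right) y{\left(13,0 \right)} = \left(11 + 75\right) \left(13 + 0^{2}\right) = 86 \left(13 + 0\right) = 86 \cdot 13 = 1118$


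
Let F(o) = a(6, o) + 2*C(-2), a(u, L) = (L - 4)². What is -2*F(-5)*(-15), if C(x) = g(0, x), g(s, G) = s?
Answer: 2430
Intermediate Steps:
a(u, L) = (-4 + L)²
C(x) = 0
F(o) = (-4 + o)² (F(o) = (-4 + o)² + 2*0 = (-4 + o)² + 0 = (-4 + o)²)
-2*F(-5)*(-15) = -2*(-4 - 5)²*(-15) = -2*(-9)²*(-15) = -2*81*(-15) = -162*(-15) = 2430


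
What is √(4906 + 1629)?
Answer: √6535 ≈ 80.839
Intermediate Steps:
√(4906 + 1629) = √6535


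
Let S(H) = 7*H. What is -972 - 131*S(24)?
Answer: -22980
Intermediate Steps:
-972 - 131*S(24) = -972 - 917*24 = -972 - 131*168 = -972 - 22008 = -22980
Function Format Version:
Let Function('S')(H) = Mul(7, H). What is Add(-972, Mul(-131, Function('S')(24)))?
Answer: -22980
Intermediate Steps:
Add(-972, Mul(-131, Function('S')(24))) = Add(-972, Mul(-131, Mul(7, 24))) = Add(-972, Mul(-131, 168)) = Add(-972, -22008) = -22980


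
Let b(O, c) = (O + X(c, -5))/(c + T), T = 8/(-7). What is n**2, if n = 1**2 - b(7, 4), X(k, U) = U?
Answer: 9/100 ≈ 0.090000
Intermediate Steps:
T = -8/7 (T = 8*(-1/7) = -8/7 ≈ -1.1429)
b(O, c) = (-5 + O)/(-8/7 + c) (b(O, c) = (O - 5)/(c - 8/7) = (-5 + O)/(-8/7 + c))
n = 3/10 (n = 1**2 - 7*(-5 + 7)/(-8 + 7*4) = 1 - 7*2/(-8 + 28) = 1 - 7*2/20 = 1 - 1*7/10 = 1 - 7/10 = 3/10 ≈ 0.30000)
n**2 = (3/10)**2 = 9/100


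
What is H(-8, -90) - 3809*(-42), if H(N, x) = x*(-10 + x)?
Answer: 168978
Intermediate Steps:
H(-8, -90) - 3809*(-42) = -90*(-10 - 90) - 3809*(-42) = -90*(-100) + 159978 = 9000 + 159978 = 168978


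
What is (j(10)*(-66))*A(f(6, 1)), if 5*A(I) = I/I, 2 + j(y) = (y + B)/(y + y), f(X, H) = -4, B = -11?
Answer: 1353/50 ≈ 27.060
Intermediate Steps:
j(y) = -2 + (-11 + y)/(2*y) (j(y) = -2 + (y - 11)/(y + y) = -2 + (-11 + y)/((2*y)) = -2 + (-11 + y)*(1/(2*y)) = -2 + (-11 + y)/(2*y))
A(I) = ⅕ (A(I) = (I/I)/5 = (⅕)*1 = ⅕)
(j(10)*(-66))*A(f(6, 1)) = (((½)*(-11 - 3*10)/10)*(-66))*(⅕) = (((½)*(⅒)*(-11 - 30))*(-66))*(⅕) = (((½)*(⅒)*(-41))*(-66))*(⅕) = -41/20*(-66)*(⅕) = (1353/10)*(⅕) = 1353/50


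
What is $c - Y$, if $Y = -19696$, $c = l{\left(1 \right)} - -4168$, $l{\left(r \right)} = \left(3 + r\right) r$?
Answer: $23868$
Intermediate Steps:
$l{\left(r \right)} = r \left(3 + r\right)$
$c = 4172$ ($c = 1 \left(3 + 1\right) - -4168 = 1 \cdot 4 + 4168 = 4 + 4168 = 4172$)
$c - Y = 4172 - -19696 = 4172 + 19696 = 23868$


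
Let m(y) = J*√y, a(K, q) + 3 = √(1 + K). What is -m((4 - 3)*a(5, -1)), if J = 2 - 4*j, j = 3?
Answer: 10*√(-3 + √6) ≈ 7.4196*I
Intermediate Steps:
J = -10 (J = 2 - 4*3 = 2 - 12 = -10)
a(K, q) = -3 + √(1 + K)
m(y) = -10*√y
-m((4 - 3)*a(5, -1)) = -(-10)*√((4 - 3)*(-3 + √(1 + 5))) = -(-10)*√(1*(-3 + √6)) = -(-10)*√(-3 + √6) = 10*√(-3 + √6)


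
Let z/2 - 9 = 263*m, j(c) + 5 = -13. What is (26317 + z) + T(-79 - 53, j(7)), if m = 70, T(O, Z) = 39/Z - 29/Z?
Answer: 568390/9 ≈ 63154.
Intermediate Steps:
j(c) = -18 (j(c) = -5 - 13 = -18)
T(O, Z) = 10/Z
z = 36838 (z = 18 + 2*(263*70) = 18 + 2*18410 = 18 + 36820 = 36838)
(26317 + z) + T(-79 - 53, j(7)) = (26317 + 36838) + 10/(-18) = 63155 + 10*(-1/18) = 63155 - 5/9 = 568390/9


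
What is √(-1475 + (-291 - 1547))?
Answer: I*√3313 ≈ 57.559*I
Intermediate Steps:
√(-1475 + (-291 - 1547)) = √(-1475 - 1838) = √(-3313) = I*√3313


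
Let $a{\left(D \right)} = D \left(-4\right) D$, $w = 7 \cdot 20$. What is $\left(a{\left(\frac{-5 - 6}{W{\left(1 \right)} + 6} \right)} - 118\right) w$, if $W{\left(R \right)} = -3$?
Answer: $- \frac{216440}{9} \approx -24049.0$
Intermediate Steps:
$w = 140$
$a{\left(D \right)} = - 4 D^{2}$ ($a{\left(D \right)} = - 4 D D = - 4 D^{2}$)
$\left(a{\left(\frac{-5 - 6}{W{\left(1 \right)} + 6} \right)} - 118\right) w = \left(- 4 \left(\frac{-5 - 6}{-3 + 6}\right)^{2} - 118\right) 140 = \left(- 4 \left(- \frac{11}{3}\right)^{2} - 118\right) 140 = \left(\left(-4\right) \frac{121}{9} - 118\right) 140 = \left(- \frac{484}{9} - 118\right) 140 = \left(- \frac{1546}{9}\right) 140 = - \frac{216440}{9}$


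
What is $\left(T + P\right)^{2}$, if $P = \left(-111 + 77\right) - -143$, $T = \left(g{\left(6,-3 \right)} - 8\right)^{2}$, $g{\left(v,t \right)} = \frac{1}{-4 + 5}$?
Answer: $24964$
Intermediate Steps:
$g{\left(v,t \right)} = 1$ ($g{\left(v,t \right)} = 1^{-1} = 1$)
$T = 49$ ($T = \left(1 - 8\right)^{2} = \left(-7\right)^{2} = 49$)
$P = 109$ ($P = -34 + 143 = 109$)
$\left(T + P\right)^{2} = \left(49 + 109\right)^{2} = 158^{2} = 24964$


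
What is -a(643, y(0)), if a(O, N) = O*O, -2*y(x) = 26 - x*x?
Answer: -413449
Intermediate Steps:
y(x) = -13 + x²/2 (y(x) = -(26 - x*x)/2 = -(26 - x²)/2 = -13 + x²/2)
a(O, N) = O²
-a(643, y(0)) = -1*643² = -1*413449 = -413449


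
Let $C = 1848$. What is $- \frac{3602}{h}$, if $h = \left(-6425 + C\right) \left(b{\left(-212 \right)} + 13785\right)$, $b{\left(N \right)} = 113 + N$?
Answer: $\frac{1801}{31320411} \approx 5.7502 \cdot 10^{-5}$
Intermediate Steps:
$h = -62640822$ ($h = \left(-6425 + 1848\right) \left(\left(113 - 212\right) + 13785\right) = - 4577 \left(-99 + 13785\right) = \left(-4577\right) 13686 = -62640822$)
$- \frac{3602}{h} = - \frac{3602}{-62640822} = \left(-3602\right) \left(- \frac{1}{62640822}\right) = \frac{1801}{31320411}$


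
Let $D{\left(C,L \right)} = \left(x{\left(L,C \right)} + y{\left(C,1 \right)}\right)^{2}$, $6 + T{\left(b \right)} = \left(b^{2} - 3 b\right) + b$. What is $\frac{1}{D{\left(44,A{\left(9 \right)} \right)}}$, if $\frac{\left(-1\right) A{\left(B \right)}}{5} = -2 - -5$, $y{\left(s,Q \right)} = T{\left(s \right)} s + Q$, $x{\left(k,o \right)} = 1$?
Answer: $\frac{1}{6569102500} \approx 1.5223 \cdot 10^{-10}$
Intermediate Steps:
$T{\left(b \right)} = -6 + b^{2} - 2 b$ ($T{\left(b \right)} = -6 + \left(\left(b^{2} - 3 b\right) + b\right) = -6 + \left(b^{2} - 2 b\right) = -6 + b^{2} - 2 b$)
$y{\left(s,Q \right)} = Q + s \left(-6 + s^{2} - 2 s\right)$ ($y{\left(s,Q \right)} = \left(-6 + s^{2} - 2 s\right) s + Q = s \left(-6 + s^{2} - 2 s\right) + Q = Q + s \left(-6 + s^{2} - 2 s\right)$)
$A{\left(B \right)} = -15$ ($A{\left(B \right)} = - 5 \left(-2 - -5\right) = - 5 \left(-2 + 5\right) = \left(-5\right) 3 = -15$)
$D{\left(C,L \right)} = \left(2 - C \left(6 - C^{2} + 2 C\right)\right)^{2}$ ($D{\left(C,L \right)} = \left(1 - \left(-1 + C \left(6 - C^{2} + 2 C\right)\right)\right)^{2} = \left(2 - C \left(6 - C^{2} + 2 C\right)\right)^{2}$)
$\frac{1}{D{\left(44,A{\left(9 \right)} \right)}} = \frac{1}{\left(-2 + 44 \left(6 - 44^{2} + 2 \cdot 44\right)\right)^{2}} = \frac{1}{\left(-2 + 44 \left(6 - 1936 + 88\right)\right)^{2}} = \frac{1}{\left(-2 + 44 \left(-1842\right)\right)^{2}} = \frac{1}{\left(-2 - 81048\right)^{2}} = \frac{1}{\left(-81050\right)^{2}} = \frac{1}{6569102500}$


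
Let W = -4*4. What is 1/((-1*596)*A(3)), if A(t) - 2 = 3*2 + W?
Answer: 1/4768 ≈ 0.00020973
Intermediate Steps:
W = -16
A(t) = -8 (A(t) = 2 + (3*2 - 16) = 2 + (6 - 16) = 2 - 10 = -8)
1/((-1*596)*A(3)) = 1/(-1*596*(-8)) = 1/(-596*(-8)) = 1/4768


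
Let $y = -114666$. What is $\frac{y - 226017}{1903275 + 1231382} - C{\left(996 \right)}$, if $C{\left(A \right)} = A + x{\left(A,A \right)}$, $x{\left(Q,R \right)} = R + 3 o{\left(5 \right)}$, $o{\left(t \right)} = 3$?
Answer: $- \frac{6272789340}{3134657} \approx -2001.1$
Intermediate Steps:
$x{\left(Q,R \right)} = 9 + R$ ($x{\left(Q,R \right)} = R + 3 \cdot 3 = R + 9 = 9 + R$)
$C{\left(A \right)} = 9 + 2 A$ ($C{\left(A \right)} = A + \left(9 + A\right) = 9 + 2 A$)
$\frac{y - 226017}{1903275 + 1231382} - C{\left(996 \right)} = \frac{-114666 - 226017}{1903275 + 1231382} - \left(9 + 2 \cdot 996\right) = - \frac{340683}{3134657} - \left(9 + 1992\right) = \left(-340683\right) \frac{1}{3134657} - 2001 = - \frac{340683}{3134657} - 2001 = - \frac{6272789340}{3134657}$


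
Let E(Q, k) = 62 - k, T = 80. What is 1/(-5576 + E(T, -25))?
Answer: -1/5489 ≈ -0.00018218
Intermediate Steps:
1/(-5576 + E(T, -25)) = 1/(-5576 + (62 - 1*(-25))) = 1/(-5576 + (62 + 25)) = 1/(-5576 + 87) = 1/(-5489) = -1/5489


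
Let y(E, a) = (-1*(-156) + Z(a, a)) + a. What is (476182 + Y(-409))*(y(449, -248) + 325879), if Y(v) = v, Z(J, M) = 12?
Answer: 155006367627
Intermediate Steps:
y(E, a) = 168 + a (y(E, a) = (-1*(-156) + 12) + a = (156 + 12) + a = 168 + a)
(476182 + Y(-409))*(y(449, -248) + 325879) = (476182 - 409)*((168 - 248) + 325879) = 475773*(-80 + 325879) = 475773*325799 = 155006367627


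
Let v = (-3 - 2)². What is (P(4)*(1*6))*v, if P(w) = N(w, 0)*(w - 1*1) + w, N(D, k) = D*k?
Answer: 600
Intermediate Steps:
v = 25 (v = (-5)² = 25)
P(w) = w (P(w) = (w*0)*(w - 1*1) + w = 0*(w - 1) + w = 0*(-1 + w) + w = 0 + w = w)
(P(4)*(1*6))*v = (4*(1*6))*25 = (4*6)*25 = 24*25 = 600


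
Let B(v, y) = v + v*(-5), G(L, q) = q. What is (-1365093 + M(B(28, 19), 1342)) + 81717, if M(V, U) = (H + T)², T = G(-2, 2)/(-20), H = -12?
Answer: -128322959/100 ≈ -1.2832e+6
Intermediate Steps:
B(v, y) = -4*v (B(v, y) = v - 5*v = -4*v)
T = -⅒ (T = 2/(-20) = 2*(-1/20) = -⅒ ≈ -0.10000)
M(V, U) = 14641/100 (M(V, U) = (-12 - ⅒)² = (-121/10)² = 14641/100)
(-1365093 + M(B(28, 19), 1342)) + 81717 = (-1365093 + 14641/100) + 81717 = -136494659/100 + 81717 = -128322959/100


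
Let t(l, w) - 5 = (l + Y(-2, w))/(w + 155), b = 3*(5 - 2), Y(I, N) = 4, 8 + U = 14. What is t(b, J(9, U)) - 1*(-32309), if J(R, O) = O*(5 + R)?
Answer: 7723059/239 ≈ 32314.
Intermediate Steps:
U = 6 (U = -8 + 14 = 6)
b = 9 (b = 3*3 = 9)
t(l, w) = 5 + (4 + l)/(155 + w) (t(l, w) = 5 + (l + 4)/(w + 155) = 5 + (4 + l)/(155 + w))
t(b, J(9, U)) - 1*(-32309) = (779 + 9 + 5*(6*(5 + 9)))/(155 + 6*(5 + 9)) - 1*(-32309) = (779 + 9 + 5*(6*14))/(155 + 6*14) + 32309 = (779 + 9 + 5*84)/(155 + 84) + 32309 = (779 + 9 + 420)/239 + 32309 = (1/239)*1208 + 32309 = 1208/239 + 32309 = 7723059/239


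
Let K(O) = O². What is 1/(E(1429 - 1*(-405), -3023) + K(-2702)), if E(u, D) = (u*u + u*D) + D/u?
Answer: 1834/9390403429 ≈ 1.9531e-7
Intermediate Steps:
E(u, D) = u² + D*u + D/u (E(u, D) = (u² + D*u) + D/u = u² + D*u + D/u)
1/(E(1429 - 1*(-405), -3023) + K(-2702)) = 1/((-3023 + (1429 - 1*(-405))²*(-3023 + (1429 - 1*(-405))))/(1429 - 1*(-405)) + (-2702)²) = 1/((-3023 + (1429 + 405)²*(-3023 + (1429 + 405)))/(1429 + 405) + 7300804) = 1/((-3023 + 1834²*(-3023 + 1834))/1834 + 7300804) = 1/((-3023 + 3363556*(-1189))/1834 + 7300804) = 1/((-3023 - 3999268084)/1834 + 7300804) = 1/((1/1834)*(-3999271107) + 7300804) = 1/(-3999271107/1834 + 7300804) = 1/(9390403429/1834) = 1834/9390403429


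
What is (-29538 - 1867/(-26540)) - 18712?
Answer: -1280553133/26540 ≈ -48250.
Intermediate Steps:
(-29538 - 1867/(-26540)) - 18712 = (-29538 - 1867*(-1/26540)) - 18712 = (-29538 + 1867/26540) - 18712 = -783936653/26540 - 18712 = -1280553133/26540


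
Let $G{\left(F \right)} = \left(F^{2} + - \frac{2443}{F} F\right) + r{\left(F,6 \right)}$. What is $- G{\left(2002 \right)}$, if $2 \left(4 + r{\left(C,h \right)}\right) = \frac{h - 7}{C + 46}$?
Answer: $- \frac{16406761471}{4096} \approx -4.0056 \cdot 10^{6}$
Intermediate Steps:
$r{\left(C,h \right)} = -4 + \frac{-7 + h}{2 \left(46 + C\right)}$ ($r{\left(C,h \right)} = -4 + \frac{\left(h - 7\right) \frac{1}{C + 46}}{2} = -4 + \frac{\left(-7 + h\right) \frac{1}{46 + C}}{2} = -4 + \frac{\frac{1}{46 + C} \left(-7 + h\right)}{2} = -4 + \frac{-7 + h}{2 \left(46 + C\right)}$)
$G{\left(F \right)} = -2443 + F^{2} + \frac{-369 - 8 F}{2 \left(46 + F\right)}$ ($G{\left(F \right)} = \left(F^{2} + - \frac{2443}{F} F\right) + \frac{-375 + 6 - 8 F}{2 \left(46 + F\right)} = \left(F^{2} - 2443\right) + \frac{-369 - 8 F}{2 \left(46 + F\right)} = \left(-2443 + F^{2}\right) + \frac{-369 - 8 F}{2 \left(46 + F\right)} = -2443 + F^{2} + \frac{-369 - 8 F}{2 \left(46 + F\right)}$)
$- G{\left(2002 \right)} = - \frac{- \frac{369}{2} - 8008 + \left(-2443 + 2002^{2}\right) \left(46 + 2002\right)}{46 + 2002} = - \frac{- \frac{369}{2} - 8008 + \left(-2443 + 4008004\right) 2048}{2048} = - \frac{- \frac{369}{2} - 8008 + 4005561 \cdot 2048}{2048} = - \frac{- \frac{369}{2} - 8008 + 8203388928}{2048} = - \frac{16406761471}{2048 \cdot 2} = \left(-1\right) \frac{16406761471}{4096} = - \frac{16406761471}{4096}$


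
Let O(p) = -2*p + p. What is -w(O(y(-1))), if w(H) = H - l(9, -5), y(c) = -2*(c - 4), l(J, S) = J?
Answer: 19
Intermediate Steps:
y(c) = 8 - 2*c (y(c) = -2*(-4 + c) = 8 - 2*c)
O(p) = -p
w(H) = -9 + H (w(H) = H - 1*9 = H - 9 = -9 + H)
-w(O(y(-1))) = -(-9 - (8 - 2*(-1))) = -(-9 - (8 + 2)) = -(-9 - 1*10) = -(-9 - 10) = -1*(-19) = 19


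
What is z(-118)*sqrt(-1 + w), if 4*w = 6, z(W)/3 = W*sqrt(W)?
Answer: -354*I*sqrt(59) ≈ -2719.1*I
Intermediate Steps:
z(W) = 3*W**(3/2) (z(W) = 3*(W*sqrt(W)) = 3*W**(3/2))
w = 3/2 (w = (1/4)*6 = 3/2 ≈ 1.5000)
z(-118)*sqrt(-1 + w) = (3*(-118)**(3/2))*sqrt(-1 + 3/2) = (3*(-118*I*sqrt(118)))*sqrt(1/2) = (-354*I*sqrt(118))*(sqrt(2)/2) = -354*I*sqrt(59)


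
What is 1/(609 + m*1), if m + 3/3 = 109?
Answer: 1/717 ≈ 0.0013947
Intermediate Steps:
m = 108 (m = -1 + 109 = 108)
1/(609 + m*1) = 1/(609 + 108*1) = 1/(609 + 108) = 1/717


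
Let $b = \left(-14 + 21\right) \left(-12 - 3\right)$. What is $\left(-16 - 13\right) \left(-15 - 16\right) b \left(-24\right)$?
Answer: $2265480$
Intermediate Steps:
$b = -105$ ($b = 7 \left(-15\right) = -105$)
$\left(-16 - 13\right) \left(-15 - 16\right) b \left(-24\right) = \left(-16 - 13\right) \left(-15 - 16\right) \left(-105\right) \left(-24\right) = \left(-29\right) \left(-31\right) \left(-105\right) \left(-24\right) = 899 \left(-105\right) \left(-24\right) = \left(-94395\right) \left(-24\right) = 2265480$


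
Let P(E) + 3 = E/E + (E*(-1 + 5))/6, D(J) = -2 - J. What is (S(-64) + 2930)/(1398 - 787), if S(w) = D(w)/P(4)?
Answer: 3023/611 ≈ 4.9476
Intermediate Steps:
P(E) = -2 + 2*E/3 (P(E) = -3 + (E/E + (E*(-1 + 5))/6) = -3 + (1 + (E*4)*(1/6)) = -3 + (1 + (4*E)*(1/6)) = -3 + (1 + 2*E/3) = -2 + 2*E/3)
S(w) = -3 - 3*w/2 (S(w) = (-2 - w)/(-2 + (2/3)*4) = (-2 - w)/(-2 + 8/3) = (-2 - w)/(2/3) = (-2 - w)*(3/2) = -3 - 3*w/2)
(S(-64) + 2930)/(1398 - 787) = ((-3 - 3/2*(-64)) + 2930)/(1398 - 787) = ((-3 + 96) + 2930)/611 = (93 + 2930)*(1/611) = 3023*(1/611) = 3023/611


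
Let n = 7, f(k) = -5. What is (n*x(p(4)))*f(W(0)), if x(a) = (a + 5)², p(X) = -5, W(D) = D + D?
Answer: 0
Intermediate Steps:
W(D) = 2*D
x(a) = (5 + a)²
(n*x(p(4)))*f(W(0)) = (7*(5 - 5)²)*(-5) = (7*0²)*(-5) = (7*0)*(-5) = 0*(-5) = 0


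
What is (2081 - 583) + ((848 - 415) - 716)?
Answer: 1215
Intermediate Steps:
(2081 - 583) + ((848 - 415) - 716) = 1498 + (433 - 716) = 1498 - 283 = 1215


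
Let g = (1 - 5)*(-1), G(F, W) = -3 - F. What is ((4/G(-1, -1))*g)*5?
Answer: -40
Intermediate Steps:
g = 4 (g = -4*(-1) = 4)
((4/G(-1, -1))*g)*5 = ((4/(-3 - 1*(-1)))*4)*5 = ((4/(-3 + 1))*4)*5 = ((4/(-2))*4)*5 = ((4*(-½))*4)*5 = -2*4*5 = -8*5 = -40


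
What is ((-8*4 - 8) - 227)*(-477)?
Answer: 127359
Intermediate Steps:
((-8*4 - 8) - 227)*(-477) = ((-32 - 8) - 227)*(-477) = (-40 - 227)*(-477) = -267*(-477) = 127359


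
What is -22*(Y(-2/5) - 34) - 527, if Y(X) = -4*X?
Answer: 929/5 ≈ 185.80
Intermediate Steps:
-22*(Y(-2/5) - 34) - 527 = -22*(-(-8)/5 - 34) - 527 = -22*(-4*(-2/5) - 34) - 527 = -22*(8/5 - 34) - 527 = -22*(-162/5) - 527 = 3564/5 - 527 = 929/5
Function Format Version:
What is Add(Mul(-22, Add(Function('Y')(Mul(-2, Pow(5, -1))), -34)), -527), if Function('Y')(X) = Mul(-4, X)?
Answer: Rational(929, 5) ≈ 185.80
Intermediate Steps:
Add(Mul(-22, Add(Function('Y')(Mul(-2, Pow(5, -1))), -34)), -527) = Add(Mul(-22, Add(Mul(-4, Mul(-2, Pow(5, -1))), -34)), -527) = Add(Mul(-22, Add(Mul(-4, Mul(-2, Rational(1, 5))), -34)), -527) = Add(Mul(-22, Add(Mul(-4, Rational(-2, 5)), -34)), -527) = Add(Mul(-22, Add(Rational(8, 5), -34)), -527) = Add(Mul(-22, Rational(-162, 5)), -527) = Add(Rational(3564, 5), -527) = Rational(929, 5)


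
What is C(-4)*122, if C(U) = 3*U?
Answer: -1464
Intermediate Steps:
C(-4)*122 = (3*(-4))*122 = -12*122 = -1464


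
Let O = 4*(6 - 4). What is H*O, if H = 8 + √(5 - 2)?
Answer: 64 + 8*√3 ≈ 77.856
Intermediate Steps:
O = 8 (O = 4*2 = 8)
H = 8 + √3 ≈ 9.7321
H*O = (8 + √3)*8 = 64 + 8*√3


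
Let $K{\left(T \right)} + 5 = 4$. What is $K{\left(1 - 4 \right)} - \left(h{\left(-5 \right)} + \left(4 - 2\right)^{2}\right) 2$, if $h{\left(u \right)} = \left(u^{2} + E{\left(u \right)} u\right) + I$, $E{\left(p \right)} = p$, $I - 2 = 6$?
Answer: $-125$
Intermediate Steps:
$I = 8$ ($I = 2 + 6 = 8$)
$h{\left(u \right)} = 8 + 2 u^{2}$ ($h{\left(u \right)} = \left(u^{2} + u u\right) + 8 = \left(u^{2} + u^{2}\right) + 8 = 2 u^{2} + 8 = 8 + 2 u^{2}$)
$K{\left(T \right)} = -1$ ($K{\left(T \right)} = -5 + 4 = -1$)
$K{\left(1 - 4 \right)} - \left(h{\left(-5 \right)} + \left(4 - 2\right)^{2}\right) 2 = -1 - \left(\left(8 + 2 \left(-5\right)^{2}\right) + \left(4 - 2\right)^{2}\right) 2 = -1 - \left(\left(8 + 2 \cdot 25\right) + 2^{2}\right) 2 = -1 - \left(\left(8 + 50\right) + 4\right) 2 = -1 - \left(58 + 4\right) 2 = -1 - 62 \cdot 2 = -1 - 124 = -125$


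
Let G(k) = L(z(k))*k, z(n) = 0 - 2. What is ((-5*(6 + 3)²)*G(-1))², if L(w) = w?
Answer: 656100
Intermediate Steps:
z(n) = -2
G(k) = -2*k
((-5*(6 + 3)²)*G(-1))² = ((-5*(6 + 3)²)*(-2*(-1)))² = (-5*9²*2)² = (-5*81*2)² = (-405*2)² = (-810)² = 656100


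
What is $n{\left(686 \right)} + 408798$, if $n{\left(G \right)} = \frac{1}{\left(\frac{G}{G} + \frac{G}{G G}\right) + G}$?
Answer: $\frac{192659548520}{471283} \approx 4.088 \cdot 10^{5}$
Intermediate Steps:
$n{\left(G \right)} = \frac{1}{1 + G + \frac{1}{G}}$ ($n{\left(G \right)} = \frac{1}{\left(1 + \frac{G}{G^{2}}\right) + G} = \frac{1}{\left(1 + \frac{1}{G}\right) + G} = \frac{1}{1 + G + \frac{1}{G}}$)
$n{\left(686 \right)} + 408798 = \frac{686}{1 + 686 + 686^{2}} + 408798 = \frac{686}{1 + 686 + 470596} + 408798 = \frac{686}{471283} + 408798 = \frac{192659548520}{471283}$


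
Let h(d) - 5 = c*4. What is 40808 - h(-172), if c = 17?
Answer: 40735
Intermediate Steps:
h(d) = 73 (h(d) = 5 + 17*4 = 5 + 68 = 73)
40808 - h(-172) = 40808 - 1*73 = 40808 - 73 = 40735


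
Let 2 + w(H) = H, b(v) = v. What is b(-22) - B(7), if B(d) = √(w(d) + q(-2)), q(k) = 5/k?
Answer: -22 - √10/2 ≈ -23.581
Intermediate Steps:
w(H) = -2 + H
B(d) = √(-9/2 + d) (B(d) = √((-2 + d) + 5/(-2)) = √((-2 + d) + 5*(-½)) = √((-2 + d) - 5/2) = √(-9/2 + d))
b(-22) - B(7) = -22 - √(-18 + 4*7)/2 = -22 - √(-18 + 28)/2 = -22 - √10/2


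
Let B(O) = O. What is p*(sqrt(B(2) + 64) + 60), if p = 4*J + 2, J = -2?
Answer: -360 - 6*sqrt(66) ≈ -408.74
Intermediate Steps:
p = -6 (p = 4*(-2) + 2 = -8 + 2 = -6)
p*(sqrt(B(2) + 64) + 60) = -6*(sqrt(2 + 64) + 60) = -6*(sqrt(66) + 60) = -6*(60 + sqrt(66)) = -360 - 6*sqrt(66)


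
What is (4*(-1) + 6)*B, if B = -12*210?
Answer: -5040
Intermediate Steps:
B = -2520
(4*(-1) + 6)*B = (4*(-1) + 6)*(-2520) = (-4 + 6)*(-2520) = 2*(-2520) = -5040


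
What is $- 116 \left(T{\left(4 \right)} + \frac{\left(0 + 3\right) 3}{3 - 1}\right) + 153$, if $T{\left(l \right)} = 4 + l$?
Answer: $-1297$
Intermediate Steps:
$- 116 \left(T{\left(4 \right)} + \frac{\left(0 + 3\right) 3}{3 - 1}\right) + 153 = - 116 \left(\left(4 + 4\right) + \frac{\left(0 + 3\right) 3}{3 - 1}\right) + 153 = - 116 \left(8 + \frac{3 \cdot 3}{2}\right) + 153 = - 116 \left(8 + 9 \cdot \frac{1}{2}\right) + 153 = - 116 \left(8 + \frac{9}{2}\right) + 153 = \left(-116\right) \frac{25}{2} + 153 = -1450 + 153 = -1297$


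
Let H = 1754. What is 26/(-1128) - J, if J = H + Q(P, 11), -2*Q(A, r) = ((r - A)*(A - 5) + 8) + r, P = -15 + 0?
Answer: -1130551/564 ≈ -2004.5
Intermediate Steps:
P = -15
Q(A, r) = -4 - r/2 - (-5 + A)*(r - A)/2 (Q(A, r) = -(((r - A)*(A - 5) + 8) + r)/2 = -(((r - A)*(-5 + A) + 8) + r)/2 = -(((-5 + A)*(r - A) + 8) + r)/2 = -((8 + (-5 + A)*(r - A)) + r)/2 = -(8 + r + (-5 + A)*(r - A))/2 = -4 - r/2 - (-5 + A)*(r - A)/2)
J = 4009/2 (J = 1754 + (-4 + (1/2)*(-15)**2 + 2*11 - 5/2*(-15) - 1/2*(-15)*11) = 1754 + (-4 + (1/2)*225 + 22 + 75/2 + 165/2) = 1754 + (-4 + 225/2 + 22 + 75/2 + 165/2) = 1754 + 501/2 = 4009/2 ≈ 2004.5)
26/(-1128) - J = 26/(-1128) - 1*4009/2 = 26*(-1/1128) - 4009/2 = -13/564 - 4009/2 = -1130551/564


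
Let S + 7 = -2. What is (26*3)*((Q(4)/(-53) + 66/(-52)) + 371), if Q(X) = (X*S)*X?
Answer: 1539699/53 ≈ 29051.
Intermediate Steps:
S = -9 (S = -7 - 2 = -9)
Q(X) = -9*X² (Q(X) = (X*(-9))*X = (-9*X)*X = -9*X²)
(26*3)*((Q(4)/(-53) + 66/(-52)) + 371) = (26*3)*((-9*4²/(-53) + 66/(-52)) + 371) = 78*((-9*16*(-1/53) + 66*(-1/52)) + 371) = 78*((-144*(-1/53) - 33/26) + 371) = 78*((144/53 - 33/26) + 371) = 78*(1995/1378 + 371) = 78*(513233/1378) = 1539699/53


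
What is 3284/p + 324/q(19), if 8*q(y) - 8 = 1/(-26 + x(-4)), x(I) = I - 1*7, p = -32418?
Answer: 1554023546/4781655 ≈ 325.00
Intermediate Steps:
x(I) = -7 + I (x(I) = I - 7 = -7 + I)
q(y) = 295/296 (q(y) = 1 + 1/(8*(-26 + (-7 - 4))) = 1 + 1/(8*(-26 - 11)) = 1 + (1/8)/(-37) = 1 + (1/8)*(-1/37) = 1 - 1/296 = 295/296)
3284/p + 324/q(19) = 3284/(-32418) + 324/(295/296) = 3284*(-1/32418) + 324*(296/295) = -1642/16209 + 95904/295 = 1554023546/4781655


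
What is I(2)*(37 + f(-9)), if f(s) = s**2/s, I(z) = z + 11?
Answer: 364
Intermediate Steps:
I(z) = 11 + z
f(s) = s
I(2)*(37 + f(-9)) = (11 + 2)*(37 - 9) = 13*28 = 364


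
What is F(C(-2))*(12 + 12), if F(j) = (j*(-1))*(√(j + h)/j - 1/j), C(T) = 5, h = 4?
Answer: -48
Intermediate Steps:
F(j) = -j*(-1/j + √(4 + j)/j) (F(j) = (j*(-1))*(√(j + 4)/j - 1/j) = (-j)*(√(4 + j)/j - 1/j) = (-j)*(-1/j + √(4 + j)/j) = -j*(-1/j + √(4 + j)/j))
F(C(-2))*(12 + 12) = (1 - √(4 + 5))*(12 + 12) = (1 - √9)*24 = (1 - 1*3)*24 = (1 - 3)*24 = -2*24 = -48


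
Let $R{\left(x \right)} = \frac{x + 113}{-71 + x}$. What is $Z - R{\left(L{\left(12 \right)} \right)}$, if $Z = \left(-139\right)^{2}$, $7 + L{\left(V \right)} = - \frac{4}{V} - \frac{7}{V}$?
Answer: $\frac{18298248}{947} \approx 19322.0$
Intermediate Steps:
$L{\left(V \right)} = -7 - \frac{11}{V}$
$Z = 19321$
$R{\left(x \right)} = \frac{113 + x}{-71 + x}$
$Z - R{\left(L{\left(12 \right)} \right)} = 19321 - \frac{113 - \left(7 + \frac{11}{12}\right)}{-71 - \left(7 + \frac{11}{12}\right)} = 19321 - \frac{113 - \frac{95}{12}}{-71 - \frac{95}{12}} = 19321 - \frac{1}{- \frac{947}{12}} \cdot \frac{1261}{12} = 19321 - \left(- \frac{12}{947}\right) \frac{1261}{12} = 19321 - - \frac{1261}{947} = 19321 + \frac{1261}{947} = \frac{18298248}{947}$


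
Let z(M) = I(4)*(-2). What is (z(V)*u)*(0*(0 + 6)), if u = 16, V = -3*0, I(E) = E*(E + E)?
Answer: 0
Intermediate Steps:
I(E) = 2*E² (I(E) = E*(2*E) = 2*E²)
V = 0
z(M) = -64 (z(M) = (2*4²)*(-2) = (2*16)*(-2) = 32*(-2) = -64)
(z(V)*u)*(0*(0 + 6)) = (-64*16)*(0*(0 + 6)) = -0*6 = -1024*0 = 0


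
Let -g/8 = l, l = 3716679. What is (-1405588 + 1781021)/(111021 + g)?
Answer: -375433/29622411 ≈ -0.012674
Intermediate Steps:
g = -29733432 (g = -8*3716679 = -29733432)
(-1405588 + 1781021)/(111021 + g) = (-1405588 + 1781021)/(111021 - 29733432) = 375433/(-29622411) = 375433*(-1/29622411) = -375433/29622411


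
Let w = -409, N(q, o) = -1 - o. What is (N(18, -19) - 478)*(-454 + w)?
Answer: 396980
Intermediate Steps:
(N(18, -19) - 478)*(-454 + w) = ((-1 - 1*(-19)) - 478)*(-454 - 409) = ((-1 + 19) - 478)*(-863) = (18 - 478)*(-863) = -460*(-863) = 396980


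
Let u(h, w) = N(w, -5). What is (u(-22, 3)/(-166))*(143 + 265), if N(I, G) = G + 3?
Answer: 408/83 ≈ 4.9157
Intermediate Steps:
N(I, G) = 3 + G
u(h, w) = -2 (u(h, w) = 3 - 5 = -2)
(u(-22, 3)/(-166))*(143 + 265) = (-2/(-166))*(143 + 265) = -2*(-1/166)*408 = (1/83)*408 = 408/83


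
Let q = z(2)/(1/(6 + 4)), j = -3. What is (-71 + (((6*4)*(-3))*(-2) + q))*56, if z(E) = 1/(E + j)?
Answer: 3528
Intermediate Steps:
z(E) = 1/(-3 + E) (z(E) = 1/(E - 3) = 1/(-3 + E))
q = -10 (q = 1/((-3 + 2)*(1/(6 + 4))) = 1/((-1)*(1/10)) = -1/1/10 = -1*10 = -10)
(-71 + (((6*4)*(-3))*(-2) + q))*56 = (-71 + (((6*4)*(-3))*(-2) - 10))*56 = (-71 + ((24*(-3))*(-2) - 10))*56 = (-71 + (-72*(-2) - 10))*56 = (-71 + (144 - 10))*56 = (-71 + 134)*56 = 63*56 = 3528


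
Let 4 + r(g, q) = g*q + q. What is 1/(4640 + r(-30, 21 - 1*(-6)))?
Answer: 1/3853 ≈ 0.00025954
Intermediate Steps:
r(g, q) = -4 + q + g*q (r(g, q) = -4 + (g*q + q) = -4 + (q + g*q) = -4 + q + g*q)
1/(4640 + r(-30, 21 - 1*(-6))) = 1/(4640 + (-4 + (21 - 1*(-6)) - 30*(21 - 1*(-6)))) = 1/(4640 + (-4 + (21 + 6) - 30*(21 + 6))) = 1/(4640 + (-4 + 27 - 30*27)) = 1/(4640 + (-4 + 27 - 810)) = 1/(4640 - 787) = 1/3853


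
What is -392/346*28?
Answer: -5488/173 ≈ -31.723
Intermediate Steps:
-392/346*28 = -392*1/346*28 = -196/173*28 = -5488/173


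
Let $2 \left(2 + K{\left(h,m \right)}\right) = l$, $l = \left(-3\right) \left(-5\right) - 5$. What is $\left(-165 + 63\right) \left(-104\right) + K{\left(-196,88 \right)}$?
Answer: $10611$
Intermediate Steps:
$l = 10$ ($l = 15 - 5 = 10$)
$K{\left(h,m \right)} = 3$ ($K{\left(h,m \right)} = -2 + \frac{1}{2} \cdot 10 = -2 + 5 = 3$)
$\left(-165 + 63\right) \left(-104\right) + K{\left(-196,88 \right)} = \left(-165 + 63\right) \left(-104\right) + 3 = \left(-102\right) \left(-104\right) + 3 = 10608 + 3 = 10611$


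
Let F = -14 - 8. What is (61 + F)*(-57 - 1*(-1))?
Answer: -2184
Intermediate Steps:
F = -22
(61 + F)*(-57 - 1*(-1)) = (61 - 22)*(-57 - 1*(-1)) = 39*(-57 + 1) = 39*(-56) = -2184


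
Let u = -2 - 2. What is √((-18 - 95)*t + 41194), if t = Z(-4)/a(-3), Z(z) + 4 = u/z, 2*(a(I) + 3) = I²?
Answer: 2*√10355 ≈ 203.52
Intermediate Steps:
u = -4
a(I) = -3 + I²/2
Z(z) = -4 - 4/z
t = -2 (t = (-4 - 4/(-4))/(-3 + (½)*(-3)²) = (-4 - 4*(-¼))/(-3 + (½)*9) = (-4 + 1)/(-3 + 9/2) = -3/3/2 = -3*⅔ = -2)
√((-18 - 95)*t + 41194) = √((-18 - 95)*(-2) + 41194) = √(-113*(-2) + 41194) = √(226 + 41194) = √41420 = 2*√10355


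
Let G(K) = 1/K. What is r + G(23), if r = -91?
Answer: -2092/23 ≈ -90.957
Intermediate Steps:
r + G(23) = -91 + 1/23 = -2092/23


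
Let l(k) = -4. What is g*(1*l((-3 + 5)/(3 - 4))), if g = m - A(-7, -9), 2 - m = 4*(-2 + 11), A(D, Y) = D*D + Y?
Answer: 296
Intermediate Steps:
A(D, Y) = Y + D**2 (A(D, Y) = D**2 + Y = Y + D**2)
m = -34 (m = 2 - 4*(-2 + 11) = 2 - 4*9 = 2 - 1*36 = 2 - 36 = -34)
g = -74 (g = -34 - (-9 + (-7)**2) = -34 - (-9 + 49) = -34 - 1*40 = -34 - 40 = -74)
g*(1*l((-3 + 5)/(3 - 4))) = -74*(-4) = 296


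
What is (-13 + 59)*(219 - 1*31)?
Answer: 8648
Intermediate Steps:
(-13 + 59)*(219 - 1*31) = 46*(219 - 31) = 46*188 = 8648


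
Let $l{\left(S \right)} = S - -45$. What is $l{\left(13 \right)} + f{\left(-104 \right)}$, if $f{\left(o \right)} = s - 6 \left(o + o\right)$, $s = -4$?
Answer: $1302$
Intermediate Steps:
$l{\left(S \right)} = 45 + S$ ($l{\left(S \right)} = S + 45 = 45 + S$)
$f{\left(o \right)} = -4 - 12 o$ ($f{\left(o \right)} = -4 - 6 \left(o + o\right) = -4 - 6 \cdot 2 o = -4 - 12 o$)
$l{\left(13 \right)} + f{\left(-104 \right)} = \left(45 + 13\right) - -1244 = 58 + \left(-4 + 1248\right) = 58 + 1244 = 1302$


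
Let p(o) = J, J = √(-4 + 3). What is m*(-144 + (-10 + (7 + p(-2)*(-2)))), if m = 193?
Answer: -28371 - 386*I ≈ -28371.0 - 386.0*I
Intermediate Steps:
J = I (J = √(-1) = I ≈ 1.0*I)
p(o) = I
m*(-144 + (-10 + (7 + p(-2)*(-2)))) = 193*(-144 + (-10 + (7 + I*(-2)))) = 193*(-144 + (-10 + (7 - 2*I))) = 193*(-144 + (-3 - 2*I)) = 193*(-147 - 2*I) = -28371 - 386*I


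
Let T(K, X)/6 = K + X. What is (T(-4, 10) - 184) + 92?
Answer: -56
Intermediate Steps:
T(K, X) = 6*K + 6*X (T(K, X) = 6*(K + X) = 6*K + 6*X)
(T(-4, 10) - 184) + 92 = ((6*(-4) + 6*10) - 184) + 92 = ((-24 + 60) - 184) + 92 = (36 - 184) + 92 = -148 + 92 = -56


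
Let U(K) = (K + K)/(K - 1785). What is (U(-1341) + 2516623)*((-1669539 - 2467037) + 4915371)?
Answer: 1021125654358850/521 ≈ 1.9599e+12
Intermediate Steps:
U(K) = 2*K/(-1785 + K) (U(K) = (2*K)/(-1785 + K) = 2*K/(-1785 + K))
(U(-1341) + 2516623)*((-1669539 - 2467037) + 4915371) = (2*(-1341)/(-1785 - 1341) + 2516623)*((-1669539 - 2467037) + 4915371) = (2*(-1341)/(-3126) + 2516623)*(-4136576 + 4915371) = (2*(-1341)*(-1/3126) + 2516623)*778795 = (447/521 + 2516623)*778795 = (1311161030/521)*778795 = 1021125654358850/521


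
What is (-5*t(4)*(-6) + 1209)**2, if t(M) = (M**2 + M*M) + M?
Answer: 5239521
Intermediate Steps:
t(M) = M + 2*M**2 (t(M) = (M**2 + M**2) + M = 2*M**2 + M = M + 2*M**2)
(-5*t(4)*(-6) + 1209)**2 = (-20*(1 + 2*4)*(-6) + 1209)**2 = (-20*(1 + 8)*(-6) + 1209)**2 = (-20*9*(-6) + 1209)**2 = (-5*36*(-6) + 1209)**2 = (-180*(-6) + 1209)**2 = (1080 + 1209)**2 = 2289**2 = 5239521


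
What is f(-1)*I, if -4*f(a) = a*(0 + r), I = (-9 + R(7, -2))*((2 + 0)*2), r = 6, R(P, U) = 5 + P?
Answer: 18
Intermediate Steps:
I = 12 (I = (-9 + (5 + 7))*((2 + 0)*2) = (-9 + 12)*(2*2) = 3*4 = 12)
f(a) = -3*a/2 (f(a) = -a*(0 + 6)/4 = -a*6/4 = -3*a/2)
f(-1)*I = -3/2*(-1)*12 = (3/2)*12 = 18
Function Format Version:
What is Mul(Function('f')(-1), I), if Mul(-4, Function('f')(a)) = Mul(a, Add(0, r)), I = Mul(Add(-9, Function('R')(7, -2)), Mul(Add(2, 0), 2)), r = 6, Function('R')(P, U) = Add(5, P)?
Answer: 18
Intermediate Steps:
I = 12 (I = Mul(Add(-9, Add(5, 7)), Mul(Add(2, 0), 2)) = Mul(Add(-9, 12), Mul(2, 2)) = Mul(3, 4) = 12)
Function('f')(a) = Mul(Rational(-3, 2), a) (Function('f')(a) = Mul(Rational(-1, 4), Mul(a, Add(0, 6))) = Mul(Rational(-1, 4), Mul(a, 6)) = Mul(Rational(-1, 4), Mul(6, a)) = Mul(Rational(-3, 2), a))
Mul(Function('f')(-1), I) = Mul(Mul(Rational(-3, 2), -1), 12) = Mul(Rational(3, 2), 12) = 18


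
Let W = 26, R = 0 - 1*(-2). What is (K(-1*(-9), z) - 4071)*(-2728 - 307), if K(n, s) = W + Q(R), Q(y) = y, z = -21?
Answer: 12270505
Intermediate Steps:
R = 2 (R = 0 + 2 = 2)
K(n, s) = 28 (K(n, s) = 26 + 2 = 28)
(K(-1*(-9), z) - 4071)*(-2728 - 307) = (28 - 4071)*(-2728 - 307) = -4043*(-3035) = 12270505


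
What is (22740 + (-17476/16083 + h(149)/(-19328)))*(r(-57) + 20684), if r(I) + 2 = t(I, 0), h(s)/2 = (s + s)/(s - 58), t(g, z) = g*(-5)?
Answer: 1123880461964829629/2357296032 ≈ 4.7677e+8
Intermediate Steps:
t(g, z) = -5*g
h(s) = 4*s/(-58 + s) (h(s) = 2*((s + s)/(s - 58)) = 2*((2*s)/(-58 + s)) = 2*(2*s/(-58 + s)) = 4*s/(-58 + s))
r(I) = -2 - 5*I
(22740 + (-17476/16083 + h(149)/(-19328)))*(r(-57) + 20684) = (22740 + (-17476/16083 + (4*149/(-58 + 149))/(-19328)))*((-2 - 5*(-57)) + 20684) = (22740 + (-17476*1/16083 + (4*149/91)*(-1/19328)))*((-2 + 285) + 20684) = (22740 + (-17476/16083 + (4*149*(1/91))*(-1/19328)))*(283 + 20684) = (22740 + (-17476/16083 + (596/91)*(-1/19328)))*20967 = (22740 + (-17476/16083 - 149/439712))*20967 = (22740 - 7686803279/7071888096)*20967 = (160807048499761/7071888096)*20967 = 1123880461964829629/2357296032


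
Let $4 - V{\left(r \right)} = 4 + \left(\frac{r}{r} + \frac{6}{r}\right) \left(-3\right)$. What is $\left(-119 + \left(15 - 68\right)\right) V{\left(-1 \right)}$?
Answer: $2580$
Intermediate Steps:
$V{\left(r \right)} = 3 + \frac{18}{r}$ ($V{\left(r \right)} = 4 - \left(4 + \left(\frac{r}{r} + \frac{6}{r}\right) \left(-3\right)\right) = 4 - \left(4 + \left(1 + \frac{6}{r}\right) \left(-3\right)\right) = 4 - \left(4 - \left(3 + \frac{18}{r}\right)\right) = 4 - \left(1 - \frac{18}{r}\right) = 3 + \frac{18}{r}$)
$\left(-119 + \left(15 - 68\right)\right) V{\left(-1 \right)} = \left(-119 + \left(15 - 68\right)\right) \left(3 + \frac{18}{-1}\right) = \left(-119 + \left(15 - 68\right)\right) \left(3 + 18 \left(-1\right)\right) = \left(-119 - 53\right) \left(3 - 18\right) = \left(-172\right) \left(-15\right) = 2580$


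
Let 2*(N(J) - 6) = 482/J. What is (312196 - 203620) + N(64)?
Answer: 6949489/64 ≈ 1.0859e+5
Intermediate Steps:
N(J) = 6 + 241/J (N(J) = 6 + (482/J)/2 = 6 + 241/J)
(312196 - 203620) + N(64) = (312196 - 203620) + (6 + 241/64) = 108576 + (6 + 241*(1/64)) = 108576 + (6 + 241/64) = 108576 + 625/64 = 6949489/64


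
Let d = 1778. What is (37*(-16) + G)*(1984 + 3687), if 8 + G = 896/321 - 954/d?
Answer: -9040632569/2667 ≈ -3.3898e+6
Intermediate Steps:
G = -1639525/285369 (G = -8 + (896/321 - 954/1778) = -8 + (896*(1/321) - 954*1/1778) = -8 + (896/321 - 477/889) = -8 + 643427/285369 = -1639525/285369 ≈ -5.7453)
(37*(-16) + G)*(1984 + 3687) = (37*(-16) - 1639525/285369)*(1984 + 3687) = (-592 - 1639525/285369)*5671 = -170577973/285369*5671 = -9040632569/2667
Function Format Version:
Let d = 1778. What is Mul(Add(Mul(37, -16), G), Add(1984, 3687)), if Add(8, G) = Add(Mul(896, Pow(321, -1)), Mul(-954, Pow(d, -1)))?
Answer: Rational(-9040632569, 2667) ≈ -3.3898e+6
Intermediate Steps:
G = Rational(-1639525, 285369) (G = Add(-8, Add(Mul(896, Pow(321, -1)), Mul(-954, Pow(1778, -1)))) = Add(-8, Add(Mul(896, Rational(1, 321)), Mul(-954, Rational(1, 1778)))) = Add(-8, Add(Rational(896, 321), Rational(-477, 889))) = Add(-8, Rational(643427, 285369)) = Rational(-1639525, 285369) ≈ -5.7453)
Mul(Add(Mul(37, -16), G), Add(1984, 3687)) = Mul(Add(Mul(37, -16), Rational(-1639525, 285369)), Add(1984, 3687)) = Mul(Add(-592, Rational(-1639525, 285369)), 5671) = Mul(Rational(-170577973, 285369), 5671) = Rational(-9040632569, 2667)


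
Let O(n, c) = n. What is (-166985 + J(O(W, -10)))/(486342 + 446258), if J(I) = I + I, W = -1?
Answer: -166987/932600 ≈ -0.17906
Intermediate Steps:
J(I) = 2*I
(-166985 + J(O(W, -10)))/(486342 + 446258) = (-166985 + 2*(-1))/(486342 + 446258) = (-166985 - 2)/932600 = -166987*1/932600 = -166987/932600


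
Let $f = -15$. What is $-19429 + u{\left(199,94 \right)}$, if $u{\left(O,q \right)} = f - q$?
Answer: $-19538$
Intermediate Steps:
$u{\left(O,q \right)} = -15 - q$
$-19429 + u{\left(199,94 \right)} = -19429 - 109 = -19538$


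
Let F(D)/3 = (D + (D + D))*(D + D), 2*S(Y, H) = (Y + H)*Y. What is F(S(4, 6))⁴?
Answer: 2687385600000000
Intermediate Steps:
S(Y, H) = Y*(H + Y)/2 (S(Y, H) = ((Y + H)*Y)/2 = ((H + Y)*Y)/2 = (Y*(H + Y))/2 = Y*(H + Y)/2)
F(D) = 18*D² (F(D) = 3*((D + (D + D))*(D + D)) = 3*((D + 2*D)*(2*D)) = 3*((3*D)*(2*D)) = 3*(6*D²) = 18*D²)
F(S(4, 6))⁴ = (18*((½)*4*(6 + 4))²)⁴ = (18*((½)*4*10)²)⁴ = (18*20²)⁴ = (18*400)⁴ = 7200⁴ = 2687385600000000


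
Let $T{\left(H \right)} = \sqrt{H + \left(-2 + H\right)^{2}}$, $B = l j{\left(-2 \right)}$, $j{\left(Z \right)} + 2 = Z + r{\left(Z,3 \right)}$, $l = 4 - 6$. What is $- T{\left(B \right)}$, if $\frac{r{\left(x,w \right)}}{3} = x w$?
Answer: $- 4 \sqrt{113} \approx -42.521$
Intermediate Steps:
$l = -2$ ($l = 4 - 6 = -2$)
$r{\left(x,w \right)} = 3 w x$ ($r{\left(x,w \right)} = 3 x w = 3 w x$)
$j{\left(Z \right)} = -2 + 10 Z$ ($j{\left(Z \right)} = -2 + \left(Z + 3 \cdot 3 Z\right) = -2 + \left(Z + 9 Z\right) = -2 + 10 Z$)
$B = 44$ ($B = - 2 \left(-2 + 10 \left(-2\right)\right) = - 2 \left(-2 - 20\right) = \left(-2\right) \left(-22\right) = 44$)
$- T{\left(B \right)} = - \sqrt{44 + \left(-2 + 44\right)^{2}} = - \sqrt{44 + 42^{2}} = - \sqrt{44 + 1764} = - \sqrt{1808} = - 4 \sqrt{113}$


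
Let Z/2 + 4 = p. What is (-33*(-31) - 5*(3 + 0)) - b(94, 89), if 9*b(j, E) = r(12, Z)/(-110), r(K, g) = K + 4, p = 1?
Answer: 498968/495 ≈ 1008.0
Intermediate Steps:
Z = -6 (Z = -8 + 2*1 = -8 + 2 = -6)
r(K, g) = 4 + K
b(j, E) = -8/495 (b(j, E) = ((4 + 12)/(-110))/9 = (16*(-1/110))/9 = (⅑)*(-8/55) = -8/495)
(-33*(-31) - 5*(3 + 0)) - b(94, 89) = (-33*(-31) - 5*(3 + 0)) - 1*(-8/495) = (1023 - 5*3) + 8/495 = (1023 - 15) + 8/495 = 1008 + 8/495 = 498968/495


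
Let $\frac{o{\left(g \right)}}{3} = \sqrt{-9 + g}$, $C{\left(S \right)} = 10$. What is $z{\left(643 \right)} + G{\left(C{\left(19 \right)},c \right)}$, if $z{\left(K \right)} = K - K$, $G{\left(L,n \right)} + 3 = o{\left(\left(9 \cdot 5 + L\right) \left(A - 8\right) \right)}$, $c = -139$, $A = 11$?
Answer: $-3 + 6 \sqrt{39} \approx 34.47$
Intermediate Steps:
$o{\left(g \right)} = 3 \sqrt{-9 + g}$
$G{\left(L,n \right)} = -3 + 3 \sqrt{126 + 3 L}$ ($G{\left(L,n \right)} = -3 + 3 \sqrt{-9 + \left(9 \cdot 5 + L\right) \left(11 - 8\right)} = -3 + 3 \sqrt{-9 + \left(45 + L\right) 3} = -3 + 3 \sqrt{-9 + \left(135 + 3 L\right)} = -3 + 3 \sqrt{126 + 3 L}$)
$z{\left(K \right)} = 0$
$z{\left(643 \right)} + G{\left(C{\left(19 \right)},c \right)} = 0 - \left(3 - 3 \sqrt{126 + 3 \cdot 10}\right) = 0 - \left(3 - 3 \sqrt{126 + 30}\right) = 0 - \left(3 - 3 \sqrt{156}\right) = 0 - \left(3 - 3 \cdot 2 \sqrt{39}\right) = 0 - \left(3 - 6 \sqrt{39}\right) = -3 + 6 \sqrt{39}$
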